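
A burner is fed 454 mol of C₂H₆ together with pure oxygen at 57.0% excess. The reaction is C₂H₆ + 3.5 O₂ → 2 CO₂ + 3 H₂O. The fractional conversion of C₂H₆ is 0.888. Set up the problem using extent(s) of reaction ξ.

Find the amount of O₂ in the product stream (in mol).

1080 mol

Stoichiometric O₂ = 3.5 × 454 = 1589 mol; O₂ fed = 1589 × 1.570 = 2495 mol.
Fuel reacted = 0.888 × 454 → ξ = 403.2 mol.
Outlet (n = n₀ + ν ξ):
  C₂H₆: 454 − 1(403.2) = 50.85
  O₂: 2495 − 3.5(403.2) = 1084
  CO₂: 0 + 2(403.2) = 806.3
  H₂O: 0 + 3(403.2) = 1209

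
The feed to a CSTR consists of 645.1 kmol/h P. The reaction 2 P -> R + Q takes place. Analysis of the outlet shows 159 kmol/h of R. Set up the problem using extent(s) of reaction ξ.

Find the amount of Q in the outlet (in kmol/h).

159 kmol/h

For R: n = n₀ + 1ξ → 159 = 0 + 1ξ, giving ξ = 159 kmol/h.
Outlet amounts (n = n₀ + ν ξ):
  P: 645.1 − 2(159) = 327.1
  R: 0 + 1(159) = 159
  Q: 0 + 1(159) = 159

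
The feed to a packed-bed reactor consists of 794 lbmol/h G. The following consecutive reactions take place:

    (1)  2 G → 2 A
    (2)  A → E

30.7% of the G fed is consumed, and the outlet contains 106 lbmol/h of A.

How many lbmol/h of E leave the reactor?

138 lbmol/h

Conversion of G: G consumed = 2ξ₁ = 0.307 × 794 → ξ₁ = 121.9 lbmol/h.
A balance: n_A = 0 + 2ξ₁ − 1ξ₂ = 106 → ξ₂ = (2·121.9 − 106)/1 = 137.8 lbmol/h.
Outlet amounts (n = n₀ + Σ ν·ξ):
  G: 794 − 2(121.9) = 550.2
  A: 0 + 2(121.9) − 1(137.8) = 106
  E: 0 + 1(137.8) = 137.8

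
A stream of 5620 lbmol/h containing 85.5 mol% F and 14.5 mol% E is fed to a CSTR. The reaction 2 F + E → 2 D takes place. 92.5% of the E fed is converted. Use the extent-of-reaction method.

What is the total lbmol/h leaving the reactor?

E reacted = 0.925 × 814.9 = 753.8 lbmol/h; ν_E = −1, so ξ = 753.8/1 = 753.8 lbmol/h.
Outlet amounts (n = n₀ + ν ξ):
  F: 4805 − 2(753.8) = 3298
  E: 814.9 − 1(753.8) = 61.12
  D: 0 + 2(753.8) = 1508
Total out = 3298 + 61.12 + 1508 = 4866 lbmol/h.

4870 lbmol/h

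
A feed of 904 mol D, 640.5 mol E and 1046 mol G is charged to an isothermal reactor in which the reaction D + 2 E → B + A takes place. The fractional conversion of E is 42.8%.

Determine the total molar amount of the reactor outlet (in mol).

E reacted = 0.428 × 640.5 = 274.1 mol; ν_E = −2, so ξ = 274.1/2 = 137.1 mol.
Outlet amounts (n = n₀ + ν ξ):
  D: 904 − 1(137.1) = 766.9
  E: 640.5 − 2(137.1) = 366.4
  B: 0 + 1(137.1) = 137.1
  A: 0 + 1(137.1) = 137.1
  G: 1046 (inert)
Total out = 766.9 + 366.4 + 137.1 + 137.1 + 1046 = 2453 mol.

2450 mol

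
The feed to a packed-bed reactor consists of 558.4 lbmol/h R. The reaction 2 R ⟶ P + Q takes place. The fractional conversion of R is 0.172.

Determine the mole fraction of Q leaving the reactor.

0.086

R reacted = 0.172 × 558.4 = 96.04 lbmol/h; ν_R = −2, so ξ = 96.04/2 = 48.02 lbmol/h.
Outlet amounts (n = n₀ + ν ξ):
  R: 558.4 − 2(48.02) = 462.4
  P: 0 + 1(48.02) = 48.02
  Q: 0 + 1(48.02) = 48.02
Total out = 558.4 lbmol/h; y_Q = 48.02 / 558.4 = 0.086.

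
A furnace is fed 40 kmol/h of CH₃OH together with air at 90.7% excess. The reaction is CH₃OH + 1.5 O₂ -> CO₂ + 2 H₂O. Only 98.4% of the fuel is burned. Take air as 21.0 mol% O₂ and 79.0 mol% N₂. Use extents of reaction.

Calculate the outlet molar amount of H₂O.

Stoichiometric O₂ = 1.5 × 40 = 60 kmol/h; O₂ fed = 60 × 1.907 = 114.4 kmol/h.
N₂ fed = 114.4 × 79/21 = 430.4 kmol/h.
Fuel reacted = 0.984 × 40 → ξ = 39.36 kmol/h.
Outlet (n = n₀ + ν ξ):
  CH₃OH: 40 − 1(39.36) = 0.64
  O₂: 114.4 − 1.5(39.36) = 55.38
  N₂: 430.4 (inert)
  CO₂: 0 + 1(39.36) = 39.36
  H₂O: 0 + 2(39.36) = 78.72

78.7 kmol/h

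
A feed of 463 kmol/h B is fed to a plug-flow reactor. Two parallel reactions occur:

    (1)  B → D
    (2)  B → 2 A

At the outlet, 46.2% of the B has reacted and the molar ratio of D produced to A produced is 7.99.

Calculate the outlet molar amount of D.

Conversion of B: B consumed = 0.462 × 463 = 213.9 kmol/h = 1ξ₁ + 1ξ₂.
Selectivity: 1ξ₁ / (2ξ₂) = 7.99 → ξ₁ = 15.98 ξ₂.
Substitute: (1·15.98 + 1) ξ₂ = 213.9 → ξ₂ = 12.6 kmol/h, ξ₁ = 201.3 kmol/h.
Outlet amounts (n = n₀ + Σ ν·ξ):
  B: 463 − 1(201.3) − 1(12.6) = 249.1
  D: 0 + 1(201.3) = 201.3
  A: 0 + 2(12.6) = 25.2

201 kmol/h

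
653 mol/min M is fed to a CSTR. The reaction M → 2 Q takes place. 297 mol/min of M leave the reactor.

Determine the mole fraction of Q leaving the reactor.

0.706

For M: n = n₀ − 1ξ → 297 = 653 − 1ξ, giving ξ = 356 mol/min.
Outlet amounts (n = n₀ + ν ξ):
  M: 653 − 1(356) = 297
  Q: 0 + 2(356) = 712
Total out = 1009 mol/min; y_Q = 712 / 1009 = 0.7056.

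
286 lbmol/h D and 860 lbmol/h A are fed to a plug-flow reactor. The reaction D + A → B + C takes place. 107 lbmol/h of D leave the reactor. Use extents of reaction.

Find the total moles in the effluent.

For D: n = n₀ − 1ξ → 107 = 286 − 1ξ, giving ξ = 179 lbmol/h.
Outlet amounts (n = n₀ + ν ξ):
  D: 286 − 1(179) = 107
  A: 860 − 1(179) = 681
  B: 0 + 1(179) = 179
  C: 0 + 1(179) = 179
Total out = 107 + 681 + 179 + 179 = 1146 lbmol/h.

1150 lbmol/h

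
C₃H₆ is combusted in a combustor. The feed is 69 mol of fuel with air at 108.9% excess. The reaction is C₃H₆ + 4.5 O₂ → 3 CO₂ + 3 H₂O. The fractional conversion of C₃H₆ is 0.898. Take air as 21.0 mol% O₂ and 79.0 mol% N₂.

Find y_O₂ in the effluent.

0.116

Stoichiometric O₂ = 4.5 × 69 = 310.5 mol; O₂ fed = 310.5 × 2.089 = 648.6 mol.
N₂ fed = 648.6 × 79/21 = 2440 mol.
Fuel reacted = 0.898 × 69 → ξ = 61.96 mol.
Outlet (n = n₀ + ν ξ):
  C₃H₆: 69 − 1(61.96) = 7.038
  O₂: 648.6 − 4.5(61.96) = 369.8
  N₂: 2440 (inert)
  CO₂: 0 + 3(61.96) = 185.9
  H₂O: 0 + 3(61.96) = 185.9
Total out = 3189 mol; y_O₂ = 369.8 / 3189 = 0.116.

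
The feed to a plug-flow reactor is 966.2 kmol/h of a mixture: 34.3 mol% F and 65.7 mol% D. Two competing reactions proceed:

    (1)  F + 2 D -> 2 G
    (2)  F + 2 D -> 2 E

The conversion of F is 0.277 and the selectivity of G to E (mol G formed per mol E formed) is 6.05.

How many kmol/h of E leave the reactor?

Conversion of F: F consumed = 0.277 × 331.4 = 91.8 kmol/h = 1ξ₁ + 1ξ₂.
Selectivity: 2ξ₁ / (2ξ₂) = 6.05 → ξ₁ = 6.05 ξ₂.
Substitute: (1·6.05 + 1) ξ₂ = 91.8 → ξ₂ = 13.02 kmol/h, ξ₁ = 78.78 kmol/h.
Outlet amounts (n = n₀ + Σ ν·ξ):
  F: 331.4 − 1(78.78) − 1(13.02) = 239.6
  D: 634.8 − 2(78.78) − 2(13.02) = 451.2
  G: 0 + 2(78.78) = 157.6
  E: 0 + 2(13.02) = 26.04

26 kmol/h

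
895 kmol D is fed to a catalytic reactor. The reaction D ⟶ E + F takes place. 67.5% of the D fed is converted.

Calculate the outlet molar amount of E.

604 kmol

D reacted = 0.675 × 895 = 604.1 kmol; ν_D = −1, so ξ = 604.1/1 = 604.1 kmol.
Outlet amounts (n = n₀ + ν ξ):
  D: 895 − 1(604.1) = 290.9
  E: 0 + 1(604.1) = 604.1
  F: 0 + 1(604.1) = 604.1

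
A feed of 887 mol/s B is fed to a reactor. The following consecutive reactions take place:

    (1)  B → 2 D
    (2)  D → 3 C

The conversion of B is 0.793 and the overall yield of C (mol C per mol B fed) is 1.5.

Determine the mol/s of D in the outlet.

963 mol/s

Conversion of B: B consumed = 1ξ₁ = 0.793 × 887 → ξ₁ = 703.4 mol/s.
Yield of C: 3ξ₂ / 887 = 1.5 → ξ₂ = 443.5 mol/s.
Outlet amounts (n = n₀ + Σ ν·ξ):
  B: 887 − 1(703.4) = 183.6
  D: 0 + 2(703.4) − 1(443.5) = 963.3
  C: 0 + 3(443.5) = 1330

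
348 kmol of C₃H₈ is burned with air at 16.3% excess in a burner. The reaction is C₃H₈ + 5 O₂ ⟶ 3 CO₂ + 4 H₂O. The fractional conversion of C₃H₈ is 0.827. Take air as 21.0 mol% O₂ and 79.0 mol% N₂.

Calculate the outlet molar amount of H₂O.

Stoichiometric O₂ = 5 × 348 = 1740 kmol; O₂ fed = 1740 × 1.163 = 2024 kmol.
N₂ fed = 2024 × 79/21 = 7613 kmol.
Fuel reacted = 0.827 × 348 → ξ = 287.8 kmol.
Outlet (n = n₀ + ν ξ):
  C₃H₈: 348 − 1(287.8) = 60.2
  O₂: 2024 − 5(287.8) = 584.6
  N₂: 7613 (inert)
  CO₂: 0 + 3(287.8) = 863.4
  H₂O: 0 + 4(287.8) = 1151

1150 kmol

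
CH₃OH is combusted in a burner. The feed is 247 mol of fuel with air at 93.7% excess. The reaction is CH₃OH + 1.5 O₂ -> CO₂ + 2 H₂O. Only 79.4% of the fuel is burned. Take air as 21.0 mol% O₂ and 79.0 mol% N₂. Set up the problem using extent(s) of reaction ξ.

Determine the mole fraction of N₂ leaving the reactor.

Stoichiometric O₂ = 1.5 × 247 = 370.5 mol; O₂ fed = 370.5 × 1.937 = 717.7 mol.
N₂ fed = 717.7 × 79/21 = 2700 mol.
Fuel reacted = 0.794 × 247 → ξ = 196.1 mol.
Outlet (n = n₀ + ν ξ):
  CH₃OH: 247 − 1(196.1) = 50.88
  O₂: 717.7 − 1.5(196.1) = 423.5
  N₂: 2700 (inert)
  CO₂: 0 + 1(196.1) = 196.1
  H₂O: 0 + 2(196.1) = 392.2
Total out = 3762 mol; y_N₂ = 2700 / 3762 = 0.7175.

0.718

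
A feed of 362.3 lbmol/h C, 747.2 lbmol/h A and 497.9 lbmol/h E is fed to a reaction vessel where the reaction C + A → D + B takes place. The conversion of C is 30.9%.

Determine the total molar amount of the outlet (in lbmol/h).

C reacted = 0.309 × 362.3 = 112 lbmol/h; ν_C = −1, so ξ = 112/1 = 112 lbmol/h.
Outlet amounts (n = n₀ + ν ξ):
  C: 362.3 − 1(112) = 250.3
  A: 747.2 − 1(112) = 635.2
  D: 0 + 1(112) = 112
  B: 0 + 1(112) = 112
  E: 497.9 (inert)
Total out = 250.3 + 635.2 + 112 + 112 + 497.9 = 1607 lbmol/h.

1610 lbmol/h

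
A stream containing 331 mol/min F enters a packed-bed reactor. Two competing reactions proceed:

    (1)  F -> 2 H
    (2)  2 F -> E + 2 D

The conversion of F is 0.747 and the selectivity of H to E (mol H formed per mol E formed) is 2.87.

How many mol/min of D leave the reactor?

144 mol/min

Conversion of F: F consumed = 0.747 × 331 = 247.3 mol/min = 1ξ₁ + 2ξ₂.
Selectivity: 2ξ₁ / (1ξ₂) = 2.87 → ξ₁ = 1.435 ξ₂.
Substitute: (1·1.435 + 2) ξ₂ = 247.3 → ξ₂ = 71.98 mol/min, ξ₁ = 103.3 mol/min.
Outlet amounts (n = n₀ + Σ ν·ξ):
  F: 331 − 1(103.3) − 2(71.98) = 83.74
  H: 0 + 2(103.3) = 206.6
  E: 0 + 1(71.98) = 71.98
  D: 0 + 2(71.98) = 144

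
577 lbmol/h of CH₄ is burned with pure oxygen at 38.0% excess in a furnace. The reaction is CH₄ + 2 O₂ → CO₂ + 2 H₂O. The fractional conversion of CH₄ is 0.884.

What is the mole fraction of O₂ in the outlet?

0.264

Stoichiometric O₂ = 2 × 577 = 1154 lbmol/h; O₂ fed = 1154 × 1.380 = 1593 lbmol/h.
Fuel reacted = 0.884 × 577 → ξ = 510.1 lbmol/h.
Outlet (n = n₀ + ν ξ):
  CH₄: 577 − 1(510.1) = 66.93
  O₂: 1593 − 2(510.1) = 572.4
  CO₂: 0 + 1(510.1) = 510.1
  H₂O: 0 + 2(510.1) = 1020
Total out = 2170 lbmol/h; y_O₂ = 572.4 / 2170 = 0.2638.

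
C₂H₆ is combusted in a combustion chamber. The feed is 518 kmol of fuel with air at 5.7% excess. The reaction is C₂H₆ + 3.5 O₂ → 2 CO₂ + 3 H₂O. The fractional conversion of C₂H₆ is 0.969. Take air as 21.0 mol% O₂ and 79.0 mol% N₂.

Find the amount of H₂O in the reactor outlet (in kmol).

1510 kmol

Stoichiometric O₂ = 3.5 × 518 = 1813 kmol; O₂ fed = 1813 × 1.057 = 1916 kmol.
N₂ fed = 1916 × 79/21 = 7209 kmol.
Fuel reacted = 0.969 × 518 → ξ = 501.9 kmol.
Outlet (n = n₀ + ν ξ):
  C₂H₆: 518 − 1(501.9) = 16.06
  O₂: 1916 − 3.5(501.9) = 159.5
  N₂: 7209 (inert)
  CO₂: 0 + 2(501.9) = 1004
  H₂O: 0 + 3(501.9) = 1506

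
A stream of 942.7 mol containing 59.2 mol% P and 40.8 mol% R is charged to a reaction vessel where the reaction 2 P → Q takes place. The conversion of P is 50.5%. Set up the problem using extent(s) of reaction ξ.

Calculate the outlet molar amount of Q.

141 mol

P reacted = 0.505 × 558.1 = 281.8 mol; ν_P = −2, so ξ = 281.8/2 = 140.9 mol.
Outlet amounts (n = n₀ + ν ξ):
  P: 558.1 − 2(140.9) = 276.2
  Q: 0 + 1(140.9) = 140.9
  R: 384.6 (inert)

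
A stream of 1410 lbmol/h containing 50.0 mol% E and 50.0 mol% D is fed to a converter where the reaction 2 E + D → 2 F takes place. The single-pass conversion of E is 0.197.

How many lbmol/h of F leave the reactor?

E reacted = 0.197 × 705 = 138.9 lbmol/h; ν_E = −2, so ξ = 138.9/2 = 69.44 lbmol/h.
Outlet amounts (n = n₀ + ν ξ):
  E: 705 − 2(69.44) = 566.1
  D: 705 − 1(69.44) = 635.6
  F: 0 + 2(69.44) = 138.9

139 lbmol/h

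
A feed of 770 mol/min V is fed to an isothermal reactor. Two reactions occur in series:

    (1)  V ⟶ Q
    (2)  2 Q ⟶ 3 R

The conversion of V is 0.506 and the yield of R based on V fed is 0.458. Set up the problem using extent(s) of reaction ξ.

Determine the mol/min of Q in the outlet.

Conversion of V: V consumed = 1ξ₁ = 0.506 × 770 → ξ₁ = 389.6 mol/min.
Yield of R: 3ξ₂ / 770 = 0.458 → ξ₂ = 117.6 mol/min.
Outlet amounts (n = n₀ + Σ ν·ξ):
  V: 770 − 1(389.6) = 380.4
  Q: 0 + 1(389.6) − 2(117.6) = 154.5
  R: 0 + 3(117.6) = 352.7

155 mol/min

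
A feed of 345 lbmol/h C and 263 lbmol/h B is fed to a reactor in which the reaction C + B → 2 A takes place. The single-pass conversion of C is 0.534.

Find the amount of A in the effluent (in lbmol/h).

C reacted = 0.534 × 345 = 184.2 lbmol/h; ν_C = −1, so ξ = 184.2/1 = 184.2 lbmol/h.
Outlet amounts (n = n₀ + ν ξ):
  C: 345 − 1(184.2) = 160.8
  B: 263 − 1(184.2) = 78.77
  A: 0 + 2(184.2) = 368.5

368 lbmol/h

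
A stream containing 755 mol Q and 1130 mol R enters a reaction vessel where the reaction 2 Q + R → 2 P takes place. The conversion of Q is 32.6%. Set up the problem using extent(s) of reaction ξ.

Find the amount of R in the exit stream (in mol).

Q reacted = 0.326 × 755 = 246.1 mol; ν_Q = −2, so ξ = 246.1/2 = 123.1 mol.
Outlet amounts (n = n₀ + ν ξ):
  Q: 755 − 2(123.1) = 508.9
  R: 1130 − 1(123.1) = 1007
  P: 0 + 2(123.1) = 246.1

1010 mol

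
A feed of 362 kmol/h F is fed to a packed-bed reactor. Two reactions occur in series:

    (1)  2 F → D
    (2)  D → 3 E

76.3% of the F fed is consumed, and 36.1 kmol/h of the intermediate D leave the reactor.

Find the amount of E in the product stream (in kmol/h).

Conversion of F: F consumed = 2ξ₁ = 0.763 × 362 → ξ₁ = 138.1 kmol/h.
D balance: n_D = 0 + 1ξ₁ − 1ξ₂ = 36.1 → ξ₂ = (1·138.1 − 36.1)/1 = 102 kmol/h.
Outlet amounts (n = n₀ + Σ ν·ξ):
  F: 362 − 2(138.1) = 85.79
  D: 0 + 1(138.1) − 1(102) = 36.1
  E: 0 + 3(102) = 306

306 kmol/h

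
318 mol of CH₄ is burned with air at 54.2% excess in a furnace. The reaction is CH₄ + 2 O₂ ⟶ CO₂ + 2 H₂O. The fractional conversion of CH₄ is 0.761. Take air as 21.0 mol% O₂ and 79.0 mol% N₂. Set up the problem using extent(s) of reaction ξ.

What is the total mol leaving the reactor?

Stoichiometric O₂ = 2 × 318 = 636 mol; O₂ fed = 636 × 1.542 = 980.7 mol.
N₂ fed = 980.7 × 79/21 = 3689 mol.
Fuel reacted = 0.761 × 318 → ξ = 242 mol.
Outlet (n = n₀ + ν ξ):
  CH₄: 318 − 1(242) = 76
  O₂: 980.7 − 2(242) = 496.7
  N₂: 3689 (inert)
  CO₂: 0 + 1(242) = 242
  H₂O: 0 + 2(242) = 484
Total out = 76 + 496.7 + 3689 + 242 + 484 = 4988 mol.

4990 mol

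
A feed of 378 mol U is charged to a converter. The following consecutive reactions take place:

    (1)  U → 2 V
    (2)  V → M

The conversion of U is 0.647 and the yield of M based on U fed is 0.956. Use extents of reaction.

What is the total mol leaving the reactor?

Conversion of U: U consumed = 1ξ₁ = 0.647 × 378 → ξ₁ = 244.6 mol.
Yield of M: 1ξ₂ / 378 = 0.956 → ξ₂ = 361.4 mol.
Outlet amounts (n = n₀ + Σ ν·ξ):
  U: 378 − 1(244.6) = 133.4
  V: 0 + 2(244.6) − 1(361.4) = 127.8
  M: 0 + 1(361.4) = 361.4
Total out = 133.4 + 127.8 + 361.4 = 622.6 mol.

623 mol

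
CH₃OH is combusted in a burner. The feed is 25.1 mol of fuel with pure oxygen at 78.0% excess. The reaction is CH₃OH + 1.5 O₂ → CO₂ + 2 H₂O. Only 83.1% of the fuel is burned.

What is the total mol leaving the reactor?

Stoichiometric O₂ = 1.5 × 25.1 = 37.65 mol; O₂ fed = 37.65 × 1.780 = 67.02 mol.
Fuel reacted = 0.831 × 25.1 → ξ = 20.86 mol.
Outlet (n = n₀ + ν ξ):
  CH₃OH: 25.1 − 1(20.86) = 4.242
  O₂: 67.02 − 1.5(20.86) = 35.73
  CO₂: 0 + 1(20.86) = 20.86
  H₂O: 0 + 2(20.86) = 41.72
Total out = 4.242 + 35.73 + 20.86 + 41.72 = 102.5 mol.

103 mol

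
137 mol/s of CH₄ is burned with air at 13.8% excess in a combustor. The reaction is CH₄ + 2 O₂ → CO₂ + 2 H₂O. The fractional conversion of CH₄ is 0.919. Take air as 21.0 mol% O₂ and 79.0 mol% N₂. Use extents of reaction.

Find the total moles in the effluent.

Stoichiometric O₂ = 2 × 137 = 274 mol/s; O₂ fed = 274 × 1.138 = 311.8 mol/s.
N₂ fed = 311.8 × 79/21 = 1173 mol/s.
Fuel reacted = 0.919 × 137 → ξ = 125.9 mol/s.
Outlet (n = n₀ + ν ξ):
  CH₄: 137 − 1(125.9) = 11.1
  O₂: 311.8 − 2(125.9) = 60.01
  N₂: 1173 (inert)
  CO₂: 0 + 1(125.9) = 125.9
  H₂O: 0 + 2(125.9) = 251.8
Total out = 11.1 + 60.01 + 1173 + 125.9 + 251.8 = 1622 mol/s.

1620 mol/s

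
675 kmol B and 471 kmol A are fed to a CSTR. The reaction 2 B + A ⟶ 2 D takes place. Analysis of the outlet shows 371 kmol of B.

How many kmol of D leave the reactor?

For B: n = n₀ − 2ξ → 371 = 675 − 2ξ, giving ξ = 152 kmol.
Outlet amounts (n = n₀ + ν ξ):
  B: 675 − 2(152) = 371
  A: 471 − 1(152) = 319
  D: 0 + 2(152) = 304

304 kmol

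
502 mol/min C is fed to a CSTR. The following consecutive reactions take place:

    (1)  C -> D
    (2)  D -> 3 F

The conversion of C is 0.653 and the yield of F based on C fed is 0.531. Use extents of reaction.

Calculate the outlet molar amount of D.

Conversion of C: C consumed = 1ξ₁ = 0.653 × 502 → ξ₁ = 327.8 mol/min.
Yield of F: 3ξ₂ / 502 = 0.531 → ξ₂ = 88.85 mol/min.
Outlet amounts (n = n₀ + Σ ν·ξ):
  C: 502 − 1(327.8) = 174.2
  D: 0 + 1(327.8) − 1(88.85) = 239
  F: 0 + 3(88.85) = 266.6

239 mol/min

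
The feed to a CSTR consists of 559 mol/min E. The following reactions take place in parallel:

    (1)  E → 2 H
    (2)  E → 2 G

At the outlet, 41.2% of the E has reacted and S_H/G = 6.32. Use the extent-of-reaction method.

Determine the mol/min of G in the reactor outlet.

Conversion of E: E consumed = 0.412 × 559 = 230.3 mol/min = 1ξ₁ + 1ξ₂.
Selectivity: 2ξ₁ / (2ξ₂) = 6.32 → ξ₁ = 6.32 ξ₂.
Substitute: (1·6.32 + 1) ξ₂ = 230.3 → ξ₂ = 31.46 mol/min, ξ₁ = 198.8 mol/min.
Outlet amounts (n = n₀ + Σ ν·ξ):
  E: 559 − 1(198.8) − 1(31.46) = 328.7
  H: 0 + 2(198.8) = 397.7
  G: 0 + 2(31.46) = 62.93

62.9 mol/min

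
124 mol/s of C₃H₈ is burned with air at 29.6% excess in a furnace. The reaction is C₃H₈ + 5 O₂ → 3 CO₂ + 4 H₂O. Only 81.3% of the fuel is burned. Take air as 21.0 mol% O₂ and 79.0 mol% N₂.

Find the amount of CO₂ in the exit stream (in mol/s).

Stoichiometric O₂ = 5 × 124 = 620 mol/s; O₂ fed = 620 × 1.296 = 803.5 mol/s.
N₂ fed = 803.5 × 79/21 = 3023 mol/s.
Fuel reacted = 0.813 × 124 → ξ = 100.8 mol/s.
Outlet (n = n₀ + ν ξ):
  C₃H₈: 124 − 1(100.8) = 23.19
  O₂: 803.5 − 5(100.8) = 299.5
  N₂: 3023 (inert)
  CO₂: 0 + 3(100.8) = 302.4
  H₂O: 0 + 4(100.8) = 403.2

302 mol/s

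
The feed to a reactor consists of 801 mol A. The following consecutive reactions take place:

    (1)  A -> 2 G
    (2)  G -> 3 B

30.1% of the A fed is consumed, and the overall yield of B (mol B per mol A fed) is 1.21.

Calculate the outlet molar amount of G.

159 mol

Conversion of A: A consumed = 1ξ₁ = 0.301 × 801 → ξ₁ = 241.1 mol.
Yield of B: 3ξ₂ / 801 = 1.21 → ξ₂ = 323.1 mol.
Outlet amounts (n = n₀ + Σ ν·ξ):
  A: 801 − 1(241.1) = 559.9
  G: 0 + 2(241.1) − 1(323.1) = 159.1
  B: 0 + 3(323.1) = 969.2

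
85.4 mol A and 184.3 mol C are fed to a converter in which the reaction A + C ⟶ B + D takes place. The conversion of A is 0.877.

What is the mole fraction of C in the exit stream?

A reacted = 0.877 × 85.4 = 74.9 mol; ν_A = −1, so ξ = 74.9/1 = 74.9 mol.
Outlet amounts (n = n₀ + ν ξ):
  A: 85.4 − 1(74.9) = 10.5
  C: 184.3 − 1(74.9) = 109.4
  B: 0 + 1(74.9) = 74.9
  D: 0 + 1(74.9) = 74.9
Total out = 269.7 mol; y_C = 109.4 / 269.7 = 0.4057.

0.406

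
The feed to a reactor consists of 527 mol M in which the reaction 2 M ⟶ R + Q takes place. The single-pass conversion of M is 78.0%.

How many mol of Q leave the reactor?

M reacted = 0.78 × 527 = 411.1 mol; ν_M = −2, so ξ = 411.1/2 = 205.5 mol.
Outlet amounts (n = n₀ + ν ξ):
  M: 527 − 2(205.5) = 115.9
  R: 0 + 1(205.5) = 205.5
  Q: 0 + 1(205.5) = 205.5

206 mol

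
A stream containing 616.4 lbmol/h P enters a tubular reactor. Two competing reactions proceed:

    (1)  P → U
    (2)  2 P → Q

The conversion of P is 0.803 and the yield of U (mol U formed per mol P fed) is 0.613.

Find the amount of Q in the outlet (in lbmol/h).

58.6 lbmol/h

Yield of U: 1ξ₁ / 616.4 = 0.613 → ξ₁ = 377.9 lbmol/h.
Conversion of P: 1ξ₁ + 2ξ₂ = 0.803 × 616.4 = 495 → ξ₂ = 58.56 lbmol/h.
Outlet amounts (n = n₀ + Σ ν·ξ):
  P: 616.4 − 1(377.9) − 2(58.56) = 121.4
  U: 0 + 1(377.9) = 377.9
  Q: 0 + 1(58.56) = 58.56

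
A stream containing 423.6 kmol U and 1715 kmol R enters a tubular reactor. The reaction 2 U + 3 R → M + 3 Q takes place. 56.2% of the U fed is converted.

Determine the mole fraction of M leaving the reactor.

0.0589

U reacted = 0.562 × 423.6 = 238.1 kmol; ν_U = −2, so ξ = 238.1/2 = 119 kmol.
Outlet amounts (n = n₀ + ν ξ):
  U: 423.6 − 2(119) = 185.5
  R: 1715 − 3(119) = 1358
  M: 0 + 1(119) = 119
  Q: 0 + 3(119) = 357.1
Total out = 2020 kmol; y_M = 119 / 2020 = 0.05894.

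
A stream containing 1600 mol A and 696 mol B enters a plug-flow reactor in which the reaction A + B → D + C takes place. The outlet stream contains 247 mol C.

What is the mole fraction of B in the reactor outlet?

For C: n = n₀ + 1ξ → 247 = 0 + 1ξ, giving ξ = 247 mol.
Outlet amounts (n = n₀ + ν ξ):
  A: 1600 − 1(247) = 1353
  B: 696 − 1(247) = 449
  D: 0 + 1(247) = 247
  C: 0 + 1(247) = 247
Total out = 2296 mol; y_B = 449 / 2296 = 0.1956.

0.196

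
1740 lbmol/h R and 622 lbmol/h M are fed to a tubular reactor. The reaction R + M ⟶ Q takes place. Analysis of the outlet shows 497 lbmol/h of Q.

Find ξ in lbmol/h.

For Q: n = n₀ + 1ξ → 497 = 0 + 1ξ, giving ξ = 497 lbmol/h.
Outlet amounts (n = n₀ + ν ξ):
  R: 1740 − 1(497) = 1243
  M: 622 − 1(497) = 125
  Q: 0 + 1(497) = 497

ξ = 497 lbmol/h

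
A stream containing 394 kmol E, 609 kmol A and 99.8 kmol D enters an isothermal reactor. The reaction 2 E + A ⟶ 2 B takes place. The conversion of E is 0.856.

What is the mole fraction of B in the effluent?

E reacted = 0.856 × 394 = 337.3 kmol; ν_E = −2, so ξ = 337.3/2 = 168.6 kmol.
Outlet amounts (n = n₀ + ν ξ):
  E: 394 − 2(168.6) = 56.74
  A: 609 − 1(168.6) = 440.4
  B: 0 + 2(168.6) = 337.3
  D: 99.8 (inert)
Total out = 934.2 kmol; y_B = 337.3 / 934.2 = 0.361.

0.361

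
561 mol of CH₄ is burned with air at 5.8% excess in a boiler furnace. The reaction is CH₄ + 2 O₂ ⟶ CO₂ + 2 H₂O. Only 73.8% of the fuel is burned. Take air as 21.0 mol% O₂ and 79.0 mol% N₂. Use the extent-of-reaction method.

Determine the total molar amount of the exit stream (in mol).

Stoichiometric O₂ = 2 × 561 = 1122 mol; O₂ fed = 1122 × 1.058 = 1187 mol.
N₂ fed = 1187 × 79/21 = 4466 mol.
Fuel reacted = 0.738 × 561 → ξ = 414 mol.
Outlet (n = n₀ + ν ξ):
  CH₄: 561 − 1(414) = 147
  O₂: 1187 − 2(414) = 359
  N₂: 4466 (inert)
  CO₂: 0 + 1(414) = 414
  H₂O: 0 + 2(414) = 828
Total out = 147 + 359 + 4466 + 414 + 828 = 6214 mol.

6210 mol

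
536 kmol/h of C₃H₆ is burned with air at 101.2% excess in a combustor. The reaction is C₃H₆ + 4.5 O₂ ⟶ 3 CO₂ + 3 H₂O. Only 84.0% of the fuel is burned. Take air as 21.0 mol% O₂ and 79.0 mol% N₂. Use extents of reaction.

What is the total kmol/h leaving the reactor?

23900 kmol/h

Stoichiometric O₂ = 4.5 × 536 = 2412 kmol/h; O₂ fed = 2412 × 2.012 = 4853 kmol/h.
N₂ fed = 4853 × 79/21 = 18260 kmol/h.
Fuel reacted = 0.84 × 536 → ξ = 450.2 kmol/h.
Outlet (n = n₀ + ν ξ):
  C₃H₆: 536 − 1(450.2) = 85.76
  O₂: 4853 − 4.5(450.2) = 2827
  N₂: 18260 (inert)
  CO₂: 0 + 3(450.2) = 1351
  H₂O: 0 + 3(450.2) = 1351
Total out = 85.76 + 2827 + 18260 + 1351 + 1351 = 23870 kmol/h.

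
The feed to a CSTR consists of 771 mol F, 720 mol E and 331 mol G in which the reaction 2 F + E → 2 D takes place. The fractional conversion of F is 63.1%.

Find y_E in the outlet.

0.302

F reacted = 0.631 × 771 = 486.5 mol; ν_F = −2, so ξ = 486.5/2 = 243.3 mol.
Outlet amounts (n = n₀ + ν ξ):
  F: 771 − 2(243.3) = 284.5
  E: 720 − 1(243.3) = 476.7
  D: 0 + 2(243.3) = 486.5
  G: 331 (inert)
Total out = 1579 mol; y_E = 476.7 / 1579 = 0.302.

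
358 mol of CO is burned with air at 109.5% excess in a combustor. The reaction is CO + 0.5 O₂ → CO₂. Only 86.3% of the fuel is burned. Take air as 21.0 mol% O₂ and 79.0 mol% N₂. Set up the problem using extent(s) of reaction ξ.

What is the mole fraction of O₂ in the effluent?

0.111

Stoichiometric O₂ = 0.5 × 358 = 179 mol; O₂ fed = 179 × 2.095 = 375 mol.
N₂ fed = 375 × 79/21 = 1411 mol.
Fuel reacted = 0.863 × 358 → ξ = 309 mol.
Outlet (n = n₀ + ν ξ):
  CO: 358 − 1(309) = 49.05
  O₂: 375 − 0.5(309) = 220.5
  N₂: 1411 (inert)
  CO₂: 0 + 1(309) = 309
Total out = 1989 mol; y_O₂ = 220.5 / 1989 = 0.1109.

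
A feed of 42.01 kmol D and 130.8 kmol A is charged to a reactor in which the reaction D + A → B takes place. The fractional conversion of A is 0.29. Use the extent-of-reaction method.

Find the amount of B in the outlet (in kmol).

A reacted = 0.29 × 130.8 = 37.93 kmol; ν_A = −1, so ξ = 37.93/1 = 37.93 kmol.
Outlet amounts (n = n₀ + ν ξ):
  D: 42.01 − 1(37.93) = 4.078
  A: 130.8 − 1(37.93) = 92.87
  B: 0 + 1(37.93) = 37.93

37.9 kmol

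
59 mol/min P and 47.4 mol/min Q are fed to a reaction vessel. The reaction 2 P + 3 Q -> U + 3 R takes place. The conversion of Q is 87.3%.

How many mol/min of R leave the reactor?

41.4 mol/min

Q reacted = 0.873 × 47.4 = 41.38 mol/min; ν_Q = −3, so ξ = 41.38/3 = 13.79 mol/min.
Outlet amounts (n = n₀ + ν ξ):
  P: 59 − 2(13.79) = 31.41
  Q: 47.4 − 3(13.79) = 6.02
  U: 0 + 1(13.79) = 13.79
  R: 0 + 3(13.79) = 41.38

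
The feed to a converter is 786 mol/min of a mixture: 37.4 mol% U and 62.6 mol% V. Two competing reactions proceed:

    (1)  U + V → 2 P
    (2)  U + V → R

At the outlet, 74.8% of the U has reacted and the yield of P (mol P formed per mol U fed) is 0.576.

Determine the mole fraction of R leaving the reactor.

Yield of P: 2ξ₁ / 294 = 0.576 → ξ₁ = 84.66 mol/min.
Conversion of U: 1ξ₁ + 1ξ₂ = 0.748 × 294 = 219.9 → ξ₂ = 135.2 mol/min.
Outlet amounts (n = n₀ + Σ ν·ξ):
  U: 294 − 1(84.66) − 1(135.2) = 74.08
  V: 492 − 1(84.66) − 1(135.2) = 272.2
  P: 0 + 2(84.66) = 169.3
  R: 0 + 1(135.2) = 135.2
Total out = 650.8 mol/min; y_R = 135.2 / 650.8 = 0.2078.

0.208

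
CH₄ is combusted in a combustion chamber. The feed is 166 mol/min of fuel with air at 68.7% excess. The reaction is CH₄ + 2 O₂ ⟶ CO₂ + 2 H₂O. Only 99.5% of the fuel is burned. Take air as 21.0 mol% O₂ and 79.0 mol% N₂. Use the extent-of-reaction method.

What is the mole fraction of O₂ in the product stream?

0.0811

Stoichiometric O₂ = 2 × 166 = 332 mol/min; O₂ fed = 332 × 1.687 = 560.1 mol/min.
N₂ fed = 560.1 × 79/21 = 2107 mol/min.
Fuel reacted = 0.995 × 166 → ξ = 165.2 mol/min.
Outlet (n = n₀ + ν ξ):
  CH₄: 166 − 1(165.2) = 0.83
  O₂: 560.1 − 2(165.2) = 229.7
  N₂: 2107 (inert)
  CO₂: 0 + 1(165.2) = 165.2
  H₂O: 0 + 2(165.2) = 330.3
Total out = 2833 mol/min; y_O₂ = 229.7 / 2833 = 0.08109.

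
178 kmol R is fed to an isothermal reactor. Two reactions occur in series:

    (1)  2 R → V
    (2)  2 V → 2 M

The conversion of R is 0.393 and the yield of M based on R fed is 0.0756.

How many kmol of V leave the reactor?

21.5 kmol

Conversion of R: R consumed = 2ξ₁ = 0.393 × 178 → ξ₁ = 34.98 kmol.
Yield of M: 2ξ₂ / 178 = 0.0756 → ξ₂ = 6.728 kmol.
Outlet amounts (n = n₀ + Σ ν·ξ):
  R: 178 − 2(34.98) = 108
  V: 0 + 1(34.98) − 2(6.728) = 21.52
  M: 0 + 2(6.728) = 13.46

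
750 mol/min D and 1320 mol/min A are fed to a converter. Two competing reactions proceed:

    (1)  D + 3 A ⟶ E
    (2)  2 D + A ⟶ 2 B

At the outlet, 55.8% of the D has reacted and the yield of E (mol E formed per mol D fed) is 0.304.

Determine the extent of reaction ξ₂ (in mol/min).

ξ₂ = 95.3 mol/min

Yield of E: 1ξ₁ / 750 = 0.304 → ξ₁ = 228 mol/min.
Conversion of D: 1ξ₁ + 2ξ₂ = 0.558 × 750 = 418.5 → ξ₂ = 95.25 mol/min.
Outlet amounts (n = n₀ + Σ ν·ξ):
  D: 750 − 1(228) − 2(95.25) = 331.5
  A: 1320 − 3(228) − 1(95.25) = 540.8
  E: 0 + 1(228) = 228
  B: 0 + 2(95.25) = 190.5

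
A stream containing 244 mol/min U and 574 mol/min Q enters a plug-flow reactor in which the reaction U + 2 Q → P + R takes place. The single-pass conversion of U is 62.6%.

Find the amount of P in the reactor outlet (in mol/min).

U reacted = 0.626 × 244 = 152.7 mol/min; ν_U = −1, so ξ = 152.7/1 = 152.7 mol/min.
Outlet amounts (n = n₀ + ν ξ):
  U: 244 − 1(152.7) = 91.26
  Q: 574 − 2(152.7) = 268.5
  P: 0 + 1(152.7) = 152.7
  R: 0 + 1(152.7) = 152.7

153 mol/min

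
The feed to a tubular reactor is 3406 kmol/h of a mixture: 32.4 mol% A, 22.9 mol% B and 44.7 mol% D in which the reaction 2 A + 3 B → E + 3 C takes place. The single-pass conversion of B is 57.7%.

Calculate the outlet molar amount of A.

B reacted = 0.577 × 780 = 450 kmol/h; ν_B = −3, so ξ = 450/3 = 150 kmol/h.
Outlet amounts (n = n₀ + ν ξ):
  A: 1104 − 2(150) = 803.5
  B: 780 − 3(150) = 329.9
  E: 0 + 1(150) = 150
  C: 0 + 3(150) = 450
  D: 1522 (inert)

804 kmol/h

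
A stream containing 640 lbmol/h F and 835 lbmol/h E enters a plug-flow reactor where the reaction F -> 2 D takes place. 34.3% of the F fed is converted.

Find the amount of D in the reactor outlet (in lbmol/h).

F reacted = 0.343 × 640 = 219.5 lbmol/h; ν_F = −1, so ξ = 219.5/1 = 219.5 lbmol/h.
Outlet amounts (n = n₀ + ν ξ):
  F: 640 − 1(219.5) = 420.5
  D: 0 + 2(219.5) = 439
  E: 835 (inert)

439 lbmol/h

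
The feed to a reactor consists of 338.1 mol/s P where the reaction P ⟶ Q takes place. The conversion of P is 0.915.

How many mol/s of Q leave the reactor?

P reacted = 0.915 × 338.1 = 309.4 mol/s; ν_P = −1, so ξ = 309.4/1 = 309.4 mol/s.
Outlet amounts (n = n₀ + ν ξ):
  P: 338.1 − 1(309.4) = 28.74
  Q: 0 + 1(309.4) = 309.4

309 mol/s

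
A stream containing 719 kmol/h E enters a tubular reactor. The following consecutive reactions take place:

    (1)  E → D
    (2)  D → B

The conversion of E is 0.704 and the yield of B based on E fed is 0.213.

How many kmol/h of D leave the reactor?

353 kmol/h

Conversion of E: E consumed = 1ξ₁ = 0.704 × 719 → ξ₁ = 506.2 kmol/h.
Yield of B: 1ξ₂ / 719 = 0.213 → ξ₂ = 153.1 kmol/h.
Outlet amounts (n = n₀ + Σ ν·ξ):
  E: 719 − 1(506.2) = 212.8
  D: 0 + 1(506.2) − 1(153.1) = 353
  B: 0 + 1(153.1) = 153.1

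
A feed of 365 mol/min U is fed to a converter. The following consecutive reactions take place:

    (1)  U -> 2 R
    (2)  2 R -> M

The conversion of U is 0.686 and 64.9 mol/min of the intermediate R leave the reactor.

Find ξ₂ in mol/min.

Conversion of U: U consumed = 1ξ₁ = 0.686 × 365 → ξ₁ = 250.4 mol/min.
R balance: n_R = 0 + 2ξ₁ − 2ξ₂ = 64.9 → ξ₂ = (2·250.4 − 64.9)/2 = 217.9 mol/min.
Outlet amounts (n = n₀ + Σ ν·ξ):
  U: 365 − 1(250.4) = 114.6
  R: 0 + 2(250.4) − 2(217.9) = 64.9
  M: 0 + 1(217.9) = 217.9

ξ₂ = 218 mol/min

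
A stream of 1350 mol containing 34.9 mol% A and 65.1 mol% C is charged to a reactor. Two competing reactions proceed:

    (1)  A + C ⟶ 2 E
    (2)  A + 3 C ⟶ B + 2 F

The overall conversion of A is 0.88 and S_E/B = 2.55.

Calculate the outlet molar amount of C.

99.7 mol

Conversion of A: A consumed = 0.88 × 471.1 = 414.6 mol = 1ξ₁ + 1ξ₂.
Selectivity: 2ξ₁ / (1ξ₂) = 2.55 → ξ₁ = 1.275 ξ₂.
Substitute: (1·1.275 + 1) ξ₂ = 414.6 → ξ₂ = 182.2 mol, ξ₁ = 232.4 mol.
Outlet amounts (n = n₀ + Σ ν·ξ):
  A: 471.1 − 1(232.4) − 1(182.2) = 56.54
  C: 878.8 − 1(232.4) − 3(182.2) = 99.74
  E: 0 + 2(232.4) = 464.7
  B: 0 + 1(182.2) = 182.2
  F: 0 + 2(182.2) = 364.5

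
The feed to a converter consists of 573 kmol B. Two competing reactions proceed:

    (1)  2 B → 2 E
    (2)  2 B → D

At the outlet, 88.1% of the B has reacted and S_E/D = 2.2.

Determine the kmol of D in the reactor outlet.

120 kmol

Conversion of B: B consumed = 0.881 × 573 = 504.8 kmol = 2ξ₁ + 2ξ₂.
Selectivity: 2ξ₁ / (1ξ₂) = 2.2 → ξ₁ = 1.1 ξ₂.
Substitute: (2·1.1 + 2) ξ₂ = 504.8 → ξ₂ = 120.2 kmol, ξ₁ = 132.2 kmol.
Outlet amounts (n = n₀ + Σ ν·ξ):
  B: 573 − 2(132.2) − 2(120.2) = 68.19
  E: 0 + 2(132.2) = 264.4
  D: 0 + 1(120.2) = 120.2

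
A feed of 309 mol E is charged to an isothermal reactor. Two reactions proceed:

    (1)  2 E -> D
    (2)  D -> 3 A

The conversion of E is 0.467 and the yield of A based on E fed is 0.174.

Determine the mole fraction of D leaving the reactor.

Conversion of E: E consumed = 2ξ₁ = 0.467 × 309 → ξ₁ = 72.15 mol.
Yield of A: 3ξ₂ / 309 = 0.174 → ξ₂ = 17.92 mol.
Outlet amounts (n = n₀ + Σ ν·ξ):
  E: 309 − 2(72.15) = 164.7
  D: 0 + 1(72.15) − 1(17.92) = 54.23
  A: 0 + 3(17.92) = 53.77
Total out = 272.7 mol; y_D = 54.23 / 272.7 = 0.1989.

0.199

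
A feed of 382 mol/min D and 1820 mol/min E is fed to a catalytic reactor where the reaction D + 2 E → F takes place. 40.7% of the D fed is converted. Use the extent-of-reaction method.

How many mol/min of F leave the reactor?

155 mol/min

D reacted = 0.407 × 382 = 155.5 mol/min; ν_D = −1, so ξ = 155.5/1 = 155.5 mol/min.
Outlet amounts (n = n₀ + ν ξ):
  D: 382 − 1(155.5) = 226.5
  E: 1820 − 2(155.5) = 1509
  F: 0 + 1(155.5) = 155.5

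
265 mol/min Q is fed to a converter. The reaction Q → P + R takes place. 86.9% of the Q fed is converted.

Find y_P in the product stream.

Q reacted = 0.869 × 265 = 230.3 mol/min; ν_Q = −1, so ξ = 230.3/1 = 230.3 mol/min.
Outlet amounts (n = n₀ + ν ξ):
  Q: 265 − 1(230.3) = 34.72
  P: 0 + 1(230.3) = 230.3
  R: 0 + 1(230.3) = 230.3
Total out = 495.3 mol/min; y_P = 230.3 / 495.3 = 0.465.

0.465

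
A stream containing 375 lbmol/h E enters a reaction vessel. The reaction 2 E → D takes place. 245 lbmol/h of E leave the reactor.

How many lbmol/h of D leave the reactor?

For E: n = n₀ − 2ξ → 245 = 375 − 2ξ, giving ξ = 65 lbmol/h.
Outlet amounts (n = n₀ + ν ξ):
  E: 375 − 2(65) = 245
  D: 0 + 1(65) = 65

65 lbmol/h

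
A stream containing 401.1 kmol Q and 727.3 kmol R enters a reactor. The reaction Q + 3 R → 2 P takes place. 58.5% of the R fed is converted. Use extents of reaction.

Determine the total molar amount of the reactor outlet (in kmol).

845 kmol

R reacted = 0.585 × 727.3 = 425.5 kmol; ν_R = −3, so ξ = 425.5/3 = 141.8 kmol.
Outlet amounts (n = n₀ + ν ξ):
  Q: 401.1 − 1(141.8) = 259.3
  R: 727.3 − 3(141.8) = 301.8
  P: 0 + 2(141.8) = 283.6
Total out = 259.3 + 301.8 + 283.6 = 844.8 kmol.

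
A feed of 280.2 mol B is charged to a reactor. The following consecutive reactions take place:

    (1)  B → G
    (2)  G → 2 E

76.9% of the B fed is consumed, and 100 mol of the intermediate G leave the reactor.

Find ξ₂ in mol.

ξ₂ = 115 mol

Conversion of B: B consumed = 1ξ₁ = 0.769 × 280.2 → ξ₁ = 215.5 mol.
G balance: n_G = 0 + 1ξ₁ − 1ξ₂ = 100 → ξ₂ = (1·215.5 − 100)/1 = 115.5 mol.
Outlet amounts (n = n₀ + Σ ν·ξ):
  B: 280.2 − 1(215.5) = 64.73
  G: 0 + 1(215.5) − 1(115.5) = 100
  E: 0 + 2(115.5) = 230.9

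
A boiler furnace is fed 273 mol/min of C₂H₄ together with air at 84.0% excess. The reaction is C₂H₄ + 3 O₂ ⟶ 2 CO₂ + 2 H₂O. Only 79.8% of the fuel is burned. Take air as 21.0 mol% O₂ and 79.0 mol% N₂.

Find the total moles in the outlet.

Stoichiometric O₂ = 3 × 273 = 819 mol/min; O₂ fed = 819 × 1.840 = 1507 mol/min.
N₂ fed = 1507 × 79/21 = 5669 mol/min.
Fuel reacted = 0.798 × 273 → ξ = 217.9 mol/min.
Outlet (n = n₀ + ν ξ):
  C₂H₄: 273 − 1(217.9) = 55.15
  O₂: 1507 − 3(217.9) = 853.4
  N₂: 5669 (inert)
  CO₂: 0 + 2(217.9) = 435.7
  H₂O: 0 + 2(217.9) = 435.7
Total out = 55.15 + 853.4 + 5669 + 435.7 + 435.7 = 7449 mol/min.

7450 mol/min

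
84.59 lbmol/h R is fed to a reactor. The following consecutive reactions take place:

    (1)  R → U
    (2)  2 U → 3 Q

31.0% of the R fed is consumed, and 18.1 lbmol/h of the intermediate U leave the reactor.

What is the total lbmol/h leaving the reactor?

88.7 lbmol/h

Conversion of R: R consumed = 1ξ₁ = 0.31 × 84.59 → ξ₁ = 26.22 lbmol/h.
U balance: n_U = 0 + 1ξ₁ − 2ξ₂ = 18.1 → ξ₂ = (1·26.22 − 18.1)/2 = 4.061 lbmol/h.
Outlet amounts (n = n₀ + Σ ν·ξ):
  R: 84.59 − 1(26.22) = 58.37
  U: 0 + 1(26.22) − 2(4.061) = 18.1
  Q: 0 + 3(4.061) = 12.18
Total out = 58.37 + 18.1 + 12.18 = 88.65 lbmol/h.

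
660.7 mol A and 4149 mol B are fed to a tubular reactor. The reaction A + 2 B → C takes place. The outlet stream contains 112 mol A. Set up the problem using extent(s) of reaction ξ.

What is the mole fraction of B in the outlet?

For A: n = n₀ − 1ξ → 112 = 660.7 − 1ξ, giving ξ = 548.7 mol.
Outlet amounts (n = n₀ + ν ξ):
  A: 660.7 − 1(548.7) = 112
  B: 4149 − 2(548.7) = 3052
  C: 0 + 1(548.7) = 548.7
Total out = 3712 mol; y_B = 3052 / 3712 = 0.822.

0.822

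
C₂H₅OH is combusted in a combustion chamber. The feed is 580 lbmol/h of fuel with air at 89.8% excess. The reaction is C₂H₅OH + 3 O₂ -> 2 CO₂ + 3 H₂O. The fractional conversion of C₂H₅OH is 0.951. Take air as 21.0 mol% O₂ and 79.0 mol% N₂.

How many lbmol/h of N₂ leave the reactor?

12400 lbmol/h

Stoichiometric O₂ = 3 × 580 = 1740 lbmol/h; O₂ fed = 1740 × 1.898 = 3303 lbmol/h.
N₂ fed = 3303 × 79/21 = 12420 lbmol/h.
Fuel reacted = 0.951 × 580 → ξ = 551.6 lbmol/h.
Outlet (n = n₀ + ν ξ):
  C₂H₅OH: 580 − 1(551.6) = 28.42
  O₂: 3303 − 3(551.6) = 1648
  N₂: 12420 (inert)
  CO₂: 0 + 2(551.6) = 1103
  H₂O: 0 + 3(551.6) = 1655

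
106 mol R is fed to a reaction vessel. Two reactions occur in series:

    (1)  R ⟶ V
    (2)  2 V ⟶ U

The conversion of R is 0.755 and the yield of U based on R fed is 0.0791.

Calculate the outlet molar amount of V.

63.3 mol

Conversion of R: R consumed = 1ξ₁ = 0.755 × 106 → ξ₁ = 80.03 mol.
Yield of U: 1ξ₂ / 106 = 0.0791 → ξ₂ = 8.385 mol.
Outlet amounts (n = n₀ + Σ ν·ξ):
  R: 106 − 1(80.03) = 25.97
  V: 0 + 1(80.03) − 2(8.385) = 63.26
  U: 0 + 1(8.385) = 8.385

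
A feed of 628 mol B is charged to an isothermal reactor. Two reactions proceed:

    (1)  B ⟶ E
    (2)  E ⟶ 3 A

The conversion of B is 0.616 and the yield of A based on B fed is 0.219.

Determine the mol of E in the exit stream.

341 mol

Conversion of B: B consumed = 1ξ₁ = 0.616 × 628 → ξ₁ = 386.8 mol.
Yield of A: 3ξ₂ / 628 = 0.219 → ξ₂ = 45.84 mol.
Outlet amounts (n = n₀ + Σ ν·ξ):
  B: 628 − 1(386.8) = 241.2
  E: 0 + 1(386.8) − 1(45.84) = 341
  A: 0 + 3(45.84) = 137.5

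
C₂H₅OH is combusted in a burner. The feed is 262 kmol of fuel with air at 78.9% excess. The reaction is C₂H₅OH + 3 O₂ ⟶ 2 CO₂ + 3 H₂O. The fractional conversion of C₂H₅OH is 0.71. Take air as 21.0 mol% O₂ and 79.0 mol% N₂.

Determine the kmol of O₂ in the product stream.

848 kmol

Stoichiometric O₂ = 3 × 262 = 786 kmol; O₂ fed = 786 × 1.789 = 1406 kmol.
N₂ fed = 1406 × 79/21 = 5290 kmol.
Fuel reacted = 0.71 × 262 → ξ = 186 kmol.
Outlet (n = n₀ + ν ξ):
  C₂H₅OH: 262 − 1(186) = 75.98
  O₂: 1406 − 3(186) = 848.1
  N₂: 5290 (inert)
  CO₂: 0 + 2(186) = 372
  H₂O: 0 + 3(186) = 558.1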